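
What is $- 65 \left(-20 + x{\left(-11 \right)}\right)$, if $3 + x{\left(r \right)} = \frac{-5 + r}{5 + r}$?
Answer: $\frac{3965}{3} \approx 1321.7$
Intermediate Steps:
$x{\left(r \right)} = -3 + \frac{-5 + r}{5 + r}$
$- 65 \left(-20 + x{\left(-11 \right)}\right) = - 65 \left(-20 + \frac{2 \left(-10 - -11\right)}{5 - 11}\right) = - 65 \left(-20 + \frac{2 \left(-10 + 11\right)}{-6}\right) = - 65 \left(-20 + 2 \left(- \frac{1}{6}\right) 1\right) = - 65 \left(-20 - \frac{1}{3}\right) = \left(-65\right) \left(- \frac{61}{3}\right) = \frac{3965}{3}$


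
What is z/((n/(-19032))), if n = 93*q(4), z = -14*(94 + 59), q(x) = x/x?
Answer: 13588848/31 ≈ 4.3835e+5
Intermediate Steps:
q(x) = 1
z = -2142 (z = -14*153 = -2142)
n = 93 (n = 93*1 = 93)
z/((n/(-19032))) = -2142/(93/(-19032)) = -2142/(93*(-1/19032)) = -2142/(-31/6344) = -2142*(-6344/31) = 13588848/31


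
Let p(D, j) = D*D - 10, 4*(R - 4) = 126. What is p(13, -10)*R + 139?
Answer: 11567/2 ≈ 5783.5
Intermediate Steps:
R = 71/2 (R = 4 + (¼)*126 = 4 + 63/2 = 71/2 ≈ 35.500)
p(D, j) = -10 + D² (p(D, j) = D² - 10 = -10 + D²)
p(13, -10)*R + 139 = (-10 + 13²)*(71/2) + 139 = (-10 + 169)*(71/2) + 139 = 159*(71/2) + 139 = 11289/2 + 139 = 11567/2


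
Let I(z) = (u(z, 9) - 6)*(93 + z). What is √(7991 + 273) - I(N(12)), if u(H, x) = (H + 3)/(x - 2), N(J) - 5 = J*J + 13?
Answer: -31365/7 + 2*√2066 ≈ -4389.8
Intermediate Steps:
N(J) = 18 + J² (N(J) = 5 + (J*J + 13) = 5 + (J² + 13) = 5 + (13 + J²) = 18 + J²)
u(H, x) = (3 + H)/(-2 + x)
I(z) = (93 + z)*(-39/7 + z/7) (I(z) = ((3 + z)/(-2 + 9) - 6)*(93 + z) = ((3 + z)/7 - 6)*(93 + z) = ((3/7 + z/7) - 6)*(93 + z) = (-39/7 + z/7)*(93 + z) = (93 + z)*(-39/7 + z/7))
√(7991 + 273) - I(N(12)) = √(7991 + 273) - (-3627/7 + (18 + 12²)²/7 + 54*(18 + 12²)/7) = √8264 - (-3627/7 + (18 + 144)²/7 + 54*(18 + 144)/7) = 2*√2066 - (-3627/7 + (⅐)*162² + (54/7)*162) = 2*√2066 - (-3627/7 + (⅐)*26244 + 8748/7) = 2*√2066 - (-3627/7 + 26244/7 + 8748/7) = 2*√2066 - 1*31365/7 = 2*√2066 - 31365/7 = -31365/7 + 2*√2066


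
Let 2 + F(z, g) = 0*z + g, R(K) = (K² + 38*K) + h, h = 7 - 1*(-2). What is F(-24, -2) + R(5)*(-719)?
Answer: -161060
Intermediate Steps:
h = 9 (h = 7 + 2 = 9)
R(K) = 9 + K² + 38*K (R(K) = (K² + 38*K) + 9 = 9 + K² + 38*K)
F(z, g) = -2 + g (F(z, g) = -2 + (0*z + g) = -2 + (0 + g) = -2 + g)
F(-24, -2) + R(5)*(-719) = (-2 - 2) + (9 + 5² + 38*5)*(-719) = -4 + (9 + 25 + 190)*(-719) = -4 + 224*(-719) = -4 - 161056 = -161060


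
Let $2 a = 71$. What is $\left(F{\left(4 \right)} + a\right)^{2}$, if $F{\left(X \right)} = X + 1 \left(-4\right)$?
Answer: $\frac{5041}{4} \approx 1260.3$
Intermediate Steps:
$F{\left(X \right)} = -4 + X$ ($F{\left(X \right)} = X - 4 = -4 + X$)
$a = \frac{71}{2}$ ($a = \frac{1}{2} \cdot 71 = \frac{71}{2} \approx 35.5$)
$\left(F{\left(4 \right)} + a\right)^{2} = \left(\left(-4 + 4\right) + \frac{71}{2}\right)^{2} = \left(0 + \frac{71}{2}\right)^{2} = \left(\frac{71}{2}\right)^{2} = \frac{5041}{4}$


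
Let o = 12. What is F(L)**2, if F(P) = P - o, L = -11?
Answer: 529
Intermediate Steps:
F(P) = -12 + P (F(P) = P - 1*12 = P - 12 = -12 + P)
F(L)**2 = (-12 - 11)**2 = (-23)**2 = 529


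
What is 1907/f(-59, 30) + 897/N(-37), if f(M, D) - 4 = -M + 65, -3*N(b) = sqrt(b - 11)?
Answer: 1907/128 + 897*I*sqrt(3)/4 ≈ 14.898 + 388.41*I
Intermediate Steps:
N(b) = -sqrt(-11 + b)/3 (N(b) = -sqrt(b - 11)/3 = -sqrt(-11 + b)/3)
f(M, D) = 69 - M (f(M, D) = 4 + (-M + 65) = 4 + (65 - M) = 69 - M)
1907/f(-59, 30) + 897/N(-37) = 1907/(69 - 1*(-59)) + 897/((-sqrt(-11 - 37)/3)) = 1907/(69 + 59) + 897/((-4*I*sqrt(3)/3)) = 1907/128 + 897/((-4*I*sqrt(3)/3)) = 1907*(1/128) + 897/((-4*I*sqrt(3)/3)) = 1907/128 + 897*(I*sqrt(3)/4) = 1907/128 + 897*I*sqrt(3)/4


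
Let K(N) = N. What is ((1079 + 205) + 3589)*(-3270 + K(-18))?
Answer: -16022424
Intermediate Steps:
((1079 + 205) + 3589)*(-3270 + K(-18)) = ((1079 + 205) + 3589)*(-3270 - 18) = (1284 + 3589)*(-3288) = 4873*(-3288) = -16022424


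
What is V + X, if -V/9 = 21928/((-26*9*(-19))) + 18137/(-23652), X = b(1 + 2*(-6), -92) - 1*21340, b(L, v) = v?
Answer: -13936187665/649116 ≈ -21470.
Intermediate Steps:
X = -21432 (X = -92 - 1*21340 = -92 - 21340 = -21432)
V = -24333553/649116 (V = -9*(21928/((-26*9*(-19))) + 18137/(-23652)) = -9*(21928/((-234*(-19))) + 18137*(-1/23652)) = -9*(21928/4446 - 18137/23652) = -9*(21928*(1/4446) - 18137/23652) = -9*(10964/2223 - 18137/23652) = -9*24333553/5842044 = -24333553/649116 ≈ -37.487)
V + X = -24333553/649116 - 21432 = -13936187665/649116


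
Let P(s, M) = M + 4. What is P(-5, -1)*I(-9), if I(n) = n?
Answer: -27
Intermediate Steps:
P(s, M) = 4 + M
P(-5, -1)*I(-9) = (4 - 1)*(-9) = 3*(-9) = -27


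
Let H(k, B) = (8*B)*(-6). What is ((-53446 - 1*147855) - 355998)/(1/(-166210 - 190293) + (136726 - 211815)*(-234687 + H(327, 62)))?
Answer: -198678765397/6362108690626520 ≈ -3.1228e-5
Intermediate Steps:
H(k, B) = -48*B
((-53446 - 1*147855) - 355998)/(1/(-166210 - 190293) + (136726 - 211815)*(-234687 + H(327, 62))) = ((-53446 - 1*147855) - 355998)/(1/(-166210 - 190293) + (136726 - 211815)*(-234687 - 48*62)) = ((-53446 - 147855) - 355998)/(1/(-356503) - 75089*(-234687 - 2976)) = (-201301 - 355998)/(-1/356503 - 75089*(-237663)) = -557299/(-1/356503 + 17845877007) = -557299/6362108690626520/356503 = -557299*356503/6362108690626520 = -198678765397/6362108690626520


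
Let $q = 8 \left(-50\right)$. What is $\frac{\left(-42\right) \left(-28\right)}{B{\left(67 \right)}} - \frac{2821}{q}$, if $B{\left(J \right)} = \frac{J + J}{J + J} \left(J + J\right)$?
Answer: $\frac{424207}{26800} \approx 15.829$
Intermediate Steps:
$q = -400$
$B{\left(J \right)} = 2 J$ ($B{\left(J \right)} = \frac{2 J}{2 J} 2 J = 2 J \frac{1}{2 J} 2 J = 1 \cdot 2 J = 2 J$)
$\frac{\left(-42\right) \left(-28\right)}{B{\left(67 \right)}} - \frac{2821}{q} = \frac{\left(-42\right) \left(-28\right)}{2 \cdot 67} - \frac{2821}{-400} = \frac{1176}{134} - - \frac{2821}{400} = 1176 \cdot \frac{1}{134} + \frac{2821}{400} = \frac{588}{67} + \frac{2821}{400} = \frac{424207}{26800}$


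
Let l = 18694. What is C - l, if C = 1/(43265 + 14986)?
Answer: -1088944193/58251 ≈ -18694.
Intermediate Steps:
C = 1/58251 ≈ 1.7167e-5
C - l = 1/58251 - 1*18694 = 1/58251 - 18694 = -1088944193/58251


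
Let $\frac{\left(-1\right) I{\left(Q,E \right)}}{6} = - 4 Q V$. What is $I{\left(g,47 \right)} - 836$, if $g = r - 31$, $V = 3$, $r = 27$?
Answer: $-1124$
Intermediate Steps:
$g = -4$ ($g = 27 - 31 = -4$)
$I{\left(Q,E \right)} = 72 Q$ ($I{\left(Q,E \right)} = - 6 - 4 Q 3 = - 6 \left(- 12 Q\right) = 72 Q$)
$I{\left(g,47 \right)} - 836 = 72 \left(-4\right) - 836 = -288 - 836 = -1124$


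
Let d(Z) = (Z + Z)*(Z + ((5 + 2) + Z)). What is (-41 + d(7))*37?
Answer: 9361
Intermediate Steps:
d(Z) = 2*Z*(7 + 2*Z) (d(Z) = (2*Z)*(Z + (7 + Z)) = (2*Z)*(7 + 2*Z) = 2*Z*(7 + 2*Z))
(-41 + d(7))*37 = (-41 + 2*7*(7 + 2*7))*37 = (-41 + 2*7*(7 + 14))*37 = (-41 + 2*7*21)*37 = (-41 + 294)*37 = 253*37 = 9361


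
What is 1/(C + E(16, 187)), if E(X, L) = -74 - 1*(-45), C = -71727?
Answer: -1/71756 ≈ -1.3936e-5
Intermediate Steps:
E(X, L) = -29 (E(X, L) = -74 + 45 = -29)
1/(C + E(16, 187)) = 1/(-71727 - 29) = 1/(-71756) = -1/71756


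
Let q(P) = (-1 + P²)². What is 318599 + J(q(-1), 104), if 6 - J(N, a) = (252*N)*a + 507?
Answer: 318098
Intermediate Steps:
J(N, a) = -501 - 252*N*a (J(N, a) = 6 - ((252*N)*a + 507) = 6 - (252*N*a + 507) = 6 - (507 + 252*N*a) = 6 + (-507 - 252*N*a) = -501 - 252*N*a)
318599 + J(q(-1), 104) = 318599 + (-501 - 252*(-1 + (-1)²)²*104) = 318599 + (-501 - 252*(-1 + 1)²*104) = 318599 + (-501 - 252*0²*104) = 318599 + (-501 - 252*0*104) = 318599 + (-501 + 0) = 318599 - 501 = 318098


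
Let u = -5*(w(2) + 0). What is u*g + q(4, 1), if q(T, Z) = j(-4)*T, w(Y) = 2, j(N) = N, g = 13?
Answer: -146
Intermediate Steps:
u = -10 (u = -5*(2 + 0) = -5*2 = -10)
q(T, Z) = -4*T
u*g + q(4, 1) = -10*13 - 4*4 = -130 - 16 = -146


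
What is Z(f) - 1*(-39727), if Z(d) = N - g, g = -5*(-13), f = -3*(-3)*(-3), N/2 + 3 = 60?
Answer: 39776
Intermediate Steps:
N = 114 (N = -6 + 2*60 = -6 + 120 = 114)
f = -27 (f = 9*(-3) = -27)
g = 65
Z(d) = 49 (Z(d) = 114 - 1*65 = 114 - 65 = 49)
Z(f) - 1*(-39727) = 49 - 1*(-39727) = 49 + 39727 = 39776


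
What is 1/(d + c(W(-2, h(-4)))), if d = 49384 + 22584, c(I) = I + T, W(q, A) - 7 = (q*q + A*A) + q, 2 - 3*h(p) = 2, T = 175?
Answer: 1/72152 ≈ 1.3860e-5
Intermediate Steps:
h(p) = 0 (h(p) = ⅔ - ⅓*2 = ⅔ - ⅔ = 0)
W(q, A) = 7 + q + A² + q² (W(q, A) = 7 + ((q*q + A*A) + q) = 7 + ((q² + A²) + q) = 7 + ((A² + q²) + q) = 7 + (q + A² + q²) = 7 + q + A² + q²)
c(I) = 175 + I (c(I) = I + 175 = 175 + I)
d = 71968
1/(d + c(W(-2, h(-4)))) = 1/(71968 + (175 + (7 - 2 + 0² + (-2)²))) = 1/(71968 + (175 + (7 - 2 + 0 + 4))) = 1/(71968 + (175 + 9)) = 1/(71968 + 184) = 1/72152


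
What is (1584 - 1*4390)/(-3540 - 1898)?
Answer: 1403/2719 ≈ 0.51600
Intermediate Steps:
(1584 - 1*4390)/(-3540 - 1898) = (1584 - 4390)/(-5438) = -2806*(-1/5438) = 1403/2719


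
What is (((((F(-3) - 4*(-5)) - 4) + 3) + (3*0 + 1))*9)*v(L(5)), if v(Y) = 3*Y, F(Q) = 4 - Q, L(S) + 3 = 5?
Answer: 1458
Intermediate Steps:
L(S) = 2 (L(S) = -3 + 5 = 2)
(((((F(-3) - 4*(-5)) - 4) + 3) + (3*0 + 1))*9)*v(L(5)) = ((((((4 - 1*(-3)) - 4*(-5)) - 4) + 3) + (3*0 + 1))*9)*(3*2) = ((((((4 + 3) + 20) - 4) + 3) + (0 + 1))*9)*6 = (((((7 + 20) - 4) + 3) + 1)*9)*6 = ((((27 - 4) + 3) + 1)*9)*6 = (((23 + 3) + 1)*9)*6 = ((26 + 1)*9)*6 = (27*9)*6 = 243*6 = 1458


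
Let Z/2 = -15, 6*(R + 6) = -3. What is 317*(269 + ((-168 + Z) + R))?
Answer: 40893/2 ≈ 20447.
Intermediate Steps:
R = -13/2 (R = -6 + (⅙)*(-3) = -6 - ½ = -13/2 ≈ -6.5000)
Z = -30 (Z = 2*(-15) = -30)
317*(269 + ((-168 + Z) + R)) = 317*(269 + ((-168 - 30) - 13/2)) = 317*(269 + (-198 - 13/2)) = 317*(269 - 409/2) = 317*(129/2) = 40893/2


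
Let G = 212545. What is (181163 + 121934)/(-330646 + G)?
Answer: -303097/118101 ≈ -2.5664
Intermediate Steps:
(181163 + 121934)/(-330646 + G) = (181163 + 121934)/(-330646 + 212545) = 303097/(-118101) = 303097*(-1/118101) = -303097/118101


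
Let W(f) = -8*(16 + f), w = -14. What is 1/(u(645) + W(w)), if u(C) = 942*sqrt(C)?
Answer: 4/143087381 + 471*sqrt(645)/286174762 ≈ 4.1827e-5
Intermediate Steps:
W(f) = -128 - 8*f
1/(u(645) + W(w)) = 1/(942*sqrt(645) + (-128 - 8*(-14))) = 1/(942*sqrt(645) + (-128 + 112)) = 1/(942*sqrt(645) - 16) = 1/(-16 + 942*sqrt(645))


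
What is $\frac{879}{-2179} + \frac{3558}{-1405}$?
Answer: $- \frac{8987877}{3061495} \approx -2.9358$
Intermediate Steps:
$\frac{879}{-2179} + \frac{3558}{-1405} = 879 \left(- \frac{1}{2179}\right) + 3558 \left(- \frac{1}{1405}\right) = - \frac{879}{2179} - \frac{3558}{1405} = - \frac{8987877}{3061495}$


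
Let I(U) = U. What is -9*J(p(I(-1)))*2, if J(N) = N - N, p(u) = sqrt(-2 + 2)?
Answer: 0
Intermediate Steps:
p(u) = 0 (p(u) = sqrt(0) = 0)
J(N) = 0
-9*J(p(I(-1)))*2 = -9*0*2 = 0*2 = 0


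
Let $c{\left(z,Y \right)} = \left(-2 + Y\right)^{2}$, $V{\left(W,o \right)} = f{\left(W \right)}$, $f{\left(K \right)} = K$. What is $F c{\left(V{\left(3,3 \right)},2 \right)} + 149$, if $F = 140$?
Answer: $149$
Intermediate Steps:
$V{\left(W,o \right)} = W$
$F c{\left(V{\left(3,3 \right)},2 \right)} + 149 = 140 \left(-2 + 2\right)^{2} + 149 = 140 \cdot 0^{2} + 149 = 140 \cdot 0 + 149 = 0 + 149 = 149$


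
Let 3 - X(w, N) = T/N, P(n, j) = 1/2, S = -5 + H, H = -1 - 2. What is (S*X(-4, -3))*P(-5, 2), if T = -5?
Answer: -16/3 ≈ -5.3333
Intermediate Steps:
H = -3
S = -8 (S = -5 - 3 = -8)
P(n, j) = ½ (P(n, j) = 1*(½) = ½)
X(w, N) = 3 + 5/N (X(w, N) = 3 - (-5)/N = 3 + 5/N)
(S*X(-4, -3))*P(-5, 2) = -8*(3 + 5/(-3))*(½) = -8*(3 + 5*(-⅓))*(½) = -8*(3 - 5/3)*(½) = -8*4/3*(½) = -32/3*½ = -16/3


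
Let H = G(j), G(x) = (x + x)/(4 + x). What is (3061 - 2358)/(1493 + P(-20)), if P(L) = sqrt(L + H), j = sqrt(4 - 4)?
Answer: 1049579/2229069 - 1406*I*sqrt(5)/2229069 ≈ 0.47086 - 0.0014104*I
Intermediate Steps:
j = 0 (j = sqrt(0) = 0)
G(x) = 2*x/(4 + x) (G(x) = (2*x)/(4 + x) = 2*x/(4 + x))
H = 0 (H = 2*0/(4 + 0) = 2*0/4 = 2*0*(1/4) = 0)
P(L) = sqrt(L) (P(L) = sqrt(L + 0) = sqrt(L))
(3061 - 2358)/(1493 + P(-20)) = (3061 - 2358)/(1493 + sqrt(-20)) = 703/(1493 + 2*I*sqrt(5))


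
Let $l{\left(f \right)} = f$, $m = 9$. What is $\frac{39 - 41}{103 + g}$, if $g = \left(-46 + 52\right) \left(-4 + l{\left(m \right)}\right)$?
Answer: $- \frac{2}{133} \approx -0.015038$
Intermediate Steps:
$g = 30$ ($g = \left(-46 + 52\right) \left(-4 + 9\right) = 6 \cdot 5 = 30$)
$\frac{39 - 41}{103 + g} = \frac{39 - 41}{103 + 30} = \frac{1}{133} \left(-2\right) = - \frac{2}{133}$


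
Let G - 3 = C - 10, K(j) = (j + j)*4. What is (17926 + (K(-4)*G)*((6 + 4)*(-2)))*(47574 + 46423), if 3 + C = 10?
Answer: 1684990222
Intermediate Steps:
C = 7 (C = -3 + 10 = 7)
K(j) = 8*j (K(j) = (2*j)*4 = 8*j)
G = 0 (G = 3 + (7 - 10) = 3 - 3 = 0)
(17926 + (K(-4)*G)*((6 + 4)*(-2)))*(47574 + 46423) = (17926 + ((8*(-4))*0)*((6 + 4)*(-2)))*(47574 + 46423) = (17926 + (-32*0)*(10*(-2)))*93997 = (17926 + 0*(-20))*93997 = (17926 + 0)*93997 = 17926*93997 = 1684990222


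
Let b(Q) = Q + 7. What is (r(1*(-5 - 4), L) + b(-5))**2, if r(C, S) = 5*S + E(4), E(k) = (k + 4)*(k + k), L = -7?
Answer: 961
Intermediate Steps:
E(k) = 2*k*(4 + k) (E(k) = (4 + k)*(2*k) = 2*k*(4 + k))
b(Q) = 7 + Q
r(C, S) = 64 + 5*S (r(C, S) = 5*S + 2*4*(4 + 4) = 5*S + 2*4*8 = 5*S + 64 = 64 + 5*S)
(r(1*(-5 - 4), L) + b(-5))**2 = ((64 + 5*(-7)) + (7 - 5))**2 = ((64 - 35) + 2)**2 = (29 + 2)**2 = 31**2 = 961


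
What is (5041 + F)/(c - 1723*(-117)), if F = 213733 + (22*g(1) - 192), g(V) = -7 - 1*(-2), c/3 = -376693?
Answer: -9103/38687 ≈ -0.23530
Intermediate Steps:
c = -1130079 (c = 3*(-376693) = -1130079)
g(V) = -5 (g(V) = -7 + 2 = -5)
F = 213431 (F = 213733 + (22*(-5) - 192) = 213733 + (-110 - 192) = 213733 - 302 = 213431)
(5041 + F)/(c - 1723*(-117)) = (5041 + 213431)/(-1130079 - 1723*(-117)) = 218472/(-1130079 + 201591) = 218472/(-928488) = 218472*(-1/928488) = -9103/38687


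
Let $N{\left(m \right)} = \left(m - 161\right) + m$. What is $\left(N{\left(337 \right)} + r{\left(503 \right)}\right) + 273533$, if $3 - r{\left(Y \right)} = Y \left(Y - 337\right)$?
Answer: $190551$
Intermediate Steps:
$N{\left(m \right)} = -161 + 2 m$ ($N{\left(m \right)} = \left(-161 + m\right) + m = -161 + 2 m$)
$r{\left(Y \right)} = 3 - Y \left(-337 + Y\right)$ ($r{\left(Y \right)} = 3 - Y \left(Y - 337\right) = 3 - Y \left(-337 + Y\right)$)
$\left(N{\left(337 \right)} + r{\left(503 \right)}\right) + 273533 = \left(\left(-161 + 2 \cdot 337\right) + \left(3 - 503^{2} + 337 \cdot 503\right)\right) + 273533 = \left(\left(-161 + 674\right) + \left(3 - 253009 + 169511\right)\right) + 273533 = \left(513 + \left(3 - 253009 + 169511\right)\right) + 273533 = \left(513 - 83495\right) + 273533 = -82982 + 273533 = 190551$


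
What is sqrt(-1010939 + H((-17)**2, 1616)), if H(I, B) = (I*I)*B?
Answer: 3*sqrt(14884333) ≈ 11574.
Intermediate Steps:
H(I, B) = B*I**2 (H(I, B) = I**2*B = B*I**2)
sqrt(-1010939 + H((-17)**2, 1616)) = sqrt(-1010939 + 1616*((-17)**2)**2) = sqrt(-1010939 + 1616*289**2) = sqrt(-1010939 + 1616*83521) = sqrt(-1010939 + 134969936) = sqrt(133958997) = 3*sqrt(14884333)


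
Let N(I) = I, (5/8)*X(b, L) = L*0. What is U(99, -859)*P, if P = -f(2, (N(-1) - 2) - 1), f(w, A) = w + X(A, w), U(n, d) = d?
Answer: 1718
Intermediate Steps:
X(b, L) = 0 (X(b, L) = 8*(L*0)/5 = (8/5)*0 = 0)
f(w, A) = w (f(w, A) = w + 0 = w)
P = -2 (P = -1*2 = -2)
U(99, -859)*P = -859*(-2) = 1718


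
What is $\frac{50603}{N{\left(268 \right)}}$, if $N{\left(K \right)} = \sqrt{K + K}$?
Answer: $\frac{50603 \sqrt{134}}{268} \approx 2185.7$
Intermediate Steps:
$N{\left(K \right)} = \sqrt{2} \sqrt{K}$ ($N{\left(K \right)} = \sqrt{2 K} = \sqrt{2} \sqrt{K}$)
$\frac{50603}{N{\left(268 \right)}} = \frac{50603}{\sqrt{2} \sqrt{268}} = \frac{50603}{\sqrt{2} \cdot 2 \sqrt{67}} = \frac{50603}{2 \sqrt{134}} = 50603 \frac{\sqrt{134}}{268} = \frac{50603 \sqrt{134}}{268}$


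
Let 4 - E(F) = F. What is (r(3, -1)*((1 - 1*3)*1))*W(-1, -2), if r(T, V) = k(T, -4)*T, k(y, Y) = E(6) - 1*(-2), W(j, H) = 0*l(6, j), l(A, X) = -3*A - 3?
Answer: 0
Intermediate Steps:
l(A, X) = -3 - 3*A
W(j, H) = 0 (W(j, H) = 0*(-3 - 3*6) = 0*(-3 - 18) = 0*(-21) = 0)
E(F) = 4 - F
k(y, Y) = 0 (k(y, Y) = (4 - 1*6) - 1*(-2) = (4 - 6) + 2 = -2 + 2 = 0)
r(T, V) = 0 (r(T, V) = 0*T = 0)
(r(3, -1)*((1 - 1*3)*1))*W(-1, -2) = (0*((1 - 1*3)*1))*0 = (0*((1 - 3)*1))*0 = (0*(-2*1))*0 = (0*(-2))*0 = 0*0 = 0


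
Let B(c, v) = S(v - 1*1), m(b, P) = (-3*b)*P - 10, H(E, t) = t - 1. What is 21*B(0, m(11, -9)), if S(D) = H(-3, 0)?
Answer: -21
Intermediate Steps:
H(E, t) = -1 + t
m(b, P) = -10 - 3*P*b (m(b, P) = -3*P*b - 10 = -10 - 3*P*b)
S(D) = -1 (S(D) = -1 + 0 = -1)
B(c, v) = -1
21*B(0, m(11, -9)) = 21*(-1) = -21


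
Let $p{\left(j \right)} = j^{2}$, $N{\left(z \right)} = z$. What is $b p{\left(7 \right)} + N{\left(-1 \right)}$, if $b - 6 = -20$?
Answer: $-687$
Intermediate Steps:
$b = -14$ ($b = 6 - 20 = -14$)
$b p{\left(7 \right)} + N{\left(-1 \right)} = - 14 \cdot 7^{2} - 1 = \left(-14\right) 49 - 1 = -686 - 1 = -687$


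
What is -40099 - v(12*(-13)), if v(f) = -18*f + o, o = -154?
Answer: -42753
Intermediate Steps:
v(f) = -154 - 18*f (v(f) = -18*f - 154 = -154 - 18*f)
-40099 - v(12*(-13)) = -40099 - (-154 - 216*(-13)) = -40099 - (-154 - 18*(-156)) = -40099 - (-154 + 2808) = -40099 - 1*2654 = -40099 - 2654 = -42753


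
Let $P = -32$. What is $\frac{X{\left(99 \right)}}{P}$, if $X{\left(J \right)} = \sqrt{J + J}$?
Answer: $- \frac{3 \sqrt{22}}{32} \approx -0.43973$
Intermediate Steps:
$X{\left(J \right)} = \sqrt{2} \sqrt{J}$ ($X{\left(J \right)} = \sqrt{2 J} = \sqrt{2} \sqrt{J}$)
$\frac{X{\left(99 \right)}}{P} = \frac{\sqrt{2} \sqrt{99}}{-32} = \sqrt{2} \cdot 3 \sqrt{11} \left(- \frac{1}{32}\right) = 3 \sqrt{22} \left(- \frac{1}{32}\right) = - \frac{3 \sqrt{22}}{32}$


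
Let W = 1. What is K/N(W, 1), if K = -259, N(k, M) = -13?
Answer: 259/13 ≈ 19.923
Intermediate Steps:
K/N(W, 1) = -259/(-13) = -259*(-1/13) = 259/13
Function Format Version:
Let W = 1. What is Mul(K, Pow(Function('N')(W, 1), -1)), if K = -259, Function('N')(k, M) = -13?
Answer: Rational(259, 13) ≈ 19.923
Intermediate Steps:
Mul(K, Pow(Function('N')(W, 1), -1)) = Mul(-259, Pow(-13, -1)) = Mul(-259, Rational(-1, 13)) = Rational(259, 13)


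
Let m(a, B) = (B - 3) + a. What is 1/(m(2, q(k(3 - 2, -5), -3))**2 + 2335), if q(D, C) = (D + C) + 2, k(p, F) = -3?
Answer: 1/2360 ≈ 0.00042373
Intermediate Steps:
q(D, C) = 2 + C + D (q(D, C) = (C + D) + 2 = 2 + C + D)
m(a, B) = -3 + B + a (m(a, B) = (-3 + B) + a = -3 + B + a)
1/(m(2, q(k(3 - 2, -5), -3))**2 + 2335) = 1/((-3 + (2 - 3 - 3) + 2)**2 + 2335) = 1/((-3 - 4 + 2)**2 + 2335) = 1/((-5)**2 + 2335) = 1/(25 + 2335) = 1/2360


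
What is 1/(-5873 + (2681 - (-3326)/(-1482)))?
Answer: -741/2366935 ≈ -0.00031306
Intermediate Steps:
1/(-5873 + (2681 - (-3326)/(-1482))) = 1/(-5873 + (2681 - (-3326)*(-1)/1482)) = 1/(-5873 + (2681 - 1*1663/741)) = 1/(-5873 + (2681 - 1663/741)) = 1/(-5873 + 1984958/741) = 1/(-2366935/741) = -741/2366935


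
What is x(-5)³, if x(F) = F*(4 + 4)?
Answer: -64000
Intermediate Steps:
x(F) = 8*F (x(F) = F*8 = 8*F)
x(-5)³ = (8*(-5))³ = (-40)³ = -64000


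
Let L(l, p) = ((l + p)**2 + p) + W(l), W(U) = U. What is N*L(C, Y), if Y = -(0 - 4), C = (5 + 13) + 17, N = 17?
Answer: 26520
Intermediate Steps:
C = 35 (C = 18 + 17 = 35)
Y = 4 (Y = -1*(-4) = 4)
L(l, p) = l + p + (l + p)**2 (L(l, p) = ((l + p)**2 + p) + l = (p + (l + p)**2) + l = l + p + (l + p)**2)
N*L(C, Y) = 17*(35 + 4 + (35 + 4)**2) = 17*(35 + 4 + 39**2) = 17*(35 + 4 + 1521) = 17*1560 = 26520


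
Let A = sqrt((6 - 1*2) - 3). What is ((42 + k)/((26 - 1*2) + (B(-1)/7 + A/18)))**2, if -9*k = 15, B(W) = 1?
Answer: 25826724/9296401 ≈ 2.7781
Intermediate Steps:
A = 1 (A = sqrt((6 - 2) - 3) = sqrt(4 - 3) = sqrt(1) = 1)
k = -5/3 (k = -1/9*15 = -5/3 ≈ -1.6667)
((42 + k)/((26 - 1*2) + (B(-1)/7 + A/18)))**2 = ((42 - 5/3)/((26 - 1*2) + (1/7 + 1/18)))**2 = (121/(3*((26 - 2) + (1*(1/7) + 1*(1/18)))))**2 = (121/(3*(24 + (1/7 + 1/18))))**2 = (121/(3*(24 + 25/126)))**2 = (121/(3*(3049/126)))**2 = ((121/3)*(126/3049))**2 = (5082/3049)**2 = 25826724/9296401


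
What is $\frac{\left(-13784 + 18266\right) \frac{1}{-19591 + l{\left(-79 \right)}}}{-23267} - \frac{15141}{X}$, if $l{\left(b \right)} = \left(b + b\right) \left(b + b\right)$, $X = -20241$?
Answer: $\frac{23367161249}{31239507351} \approx 0.748$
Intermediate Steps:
$l{\left(b \right)} = 4 b^{2}$ ($l{\left(b \right)} = 2 b 2 b = 4 b^{2}$)
$\frac{\left(-13784 + 18266\right) \frac{1}{-19591 + l{\left(-79 \right)}}}{-23267} - \frac{15141}{X} = \frac{\left(-13784 + 18266\right) \frac{1}{-19591 + 4 \left(-79\right)^{2}}}{-23267} - \frac{15141}{-20241} = \frac{4482}{-19591 + 4 \cdot 6241} \left(- \frac{1}{23267}\right) - - \frac{5047}{6747} = \frac{4482}{-19591 + 24964} \left(- \frac{1}{23267}\right) + \frac{5047}{6747} = \frac{4482}{5373} \left(- \frac{1}{23267}\right) + \frac{5047}{6747} = 4482 \cdot \frac{1}{5373} \left(- \frac{1}{23267}\right) + \frac{5047}{6747} = \frac{166}{199} \left(- \frac{1}{23267}\right) + \frac{5047}{6747} = - \frac{166}{4630133} + \frac{5047}{6747} = \frac{23367161249}{31239507351}$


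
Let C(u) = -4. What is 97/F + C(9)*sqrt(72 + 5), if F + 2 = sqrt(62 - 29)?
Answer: 194/29 - 4*sqrt(77) + 97*sqrt(33)/29 ≈ -9.1956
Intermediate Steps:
F = -2 + sqrt(33) (F = -2 + sqrt(62 - 29) = -2 + sqrt(33) ≈ 3.7446)
97/F + C(9)*sqrt(72 + 5) = 97/(-2 + sqrt(33)) - 4*sqrt(72 + 5) = 97/(-2 + sqrt(33)) - 4*sqrt(77) = -4*sqrt(77) + 97/(-2 + sqrt(33))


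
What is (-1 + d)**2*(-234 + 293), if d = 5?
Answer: 944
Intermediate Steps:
(-1 + d)**2*(-234 + 293) = (-1 + 5)**2*(-234 + 293) = 4**2*59 = 16*59 = 944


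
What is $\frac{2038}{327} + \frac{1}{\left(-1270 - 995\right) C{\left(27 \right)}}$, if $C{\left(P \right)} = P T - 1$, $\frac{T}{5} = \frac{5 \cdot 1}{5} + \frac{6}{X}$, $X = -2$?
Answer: $\frac{138995033}{22301945} \approx 6.2324$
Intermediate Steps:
$T = -10$ ($T = 5 \left(\frac{5 \cdot 1}{5} + \frac{6}{-2}\right) = 5 \left(5 \cdot \frac{1}{5} + 6 \left(- \frac{1}{2}\right)\right) = 5 \left(1 - 3\right) = 5 \left(-2\right) = -10$)
$C{\left(P \right)} = -1 - 10 P$ ($C{\left(P \right)} = P \left(-10\right) - 1 = - 10 P - 1 = -1 - 10 P$)
$\frac{2038}{327} + \frac{1}{\left(-1270 - 995\right) C{\left(27 \right)}} = \frac{2038}{327} + \frac{1}{\left(-1270 - 995\right) \left(-1 - 270\right)} = 2038 \cdot \frac{1}{327} + \frac{1}{\left(-2265\right) \left(-1 - 270\right)} = \frac{2038}{327} - \frac{1}{2265 \left(-271\right)} = \frac{2038}{327} - - \frac{1}{613815} = \frac{2038}{327} + \frac{1}{613815} = \frac{138995033}{22301945}$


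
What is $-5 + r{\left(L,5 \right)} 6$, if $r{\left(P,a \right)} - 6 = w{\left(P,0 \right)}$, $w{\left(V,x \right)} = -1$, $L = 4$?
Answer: $25$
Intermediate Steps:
$r{\left(P,a \right)} = 5$ ($r{\left(P,a \right)} = 6 - 1 = 5$)
$-5 + r{\left(L,5 \right)} 6 = -5 + 5 \cdot 6 = -5 + 30 = 25$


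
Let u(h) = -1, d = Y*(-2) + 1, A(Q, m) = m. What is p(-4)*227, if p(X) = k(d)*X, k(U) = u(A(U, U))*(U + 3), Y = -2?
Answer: 7264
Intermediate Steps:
d = 5 (d = -2*(-2) + 1 = 4 + 1 = 5)
k(U) = -3 - U (k(U) = -(U + 3) = -(3 + U) = -3 - U)
p(X) = -8*X (p(X) = (-3 - 1*5)*X = (-3 - 5)*X = -8*X)
p(-4)*227 = -8*(-4)*227 = 32*227 = 7264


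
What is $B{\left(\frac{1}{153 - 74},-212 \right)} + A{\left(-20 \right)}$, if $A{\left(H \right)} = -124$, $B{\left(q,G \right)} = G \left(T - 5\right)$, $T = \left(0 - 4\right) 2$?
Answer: $2632$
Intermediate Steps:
$T = -8$ ($T = \left(-4\right) 2 = -8$)
$B{\left(q,G \right)} = - 13 G$ ($B{\left(q,G \right)} = G \left(-8 - 5\right) = G \left(-13\right) = - 13 G$)
$B{\left(\frac{1}{153 - 74},-212 \right)} + A{\left(-20 \right)} = \left(-13\right) \left(-212\right) - 124 = 2756 - 124 = 2632$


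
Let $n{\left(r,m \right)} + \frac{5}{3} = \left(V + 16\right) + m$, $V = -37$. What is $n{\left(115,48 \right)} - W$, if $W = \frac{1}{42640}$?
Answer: $\frac{3240637}{127920} \approx 25.333$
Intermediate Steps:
$n{\left(r,m \right)} = - \frac{68}{3} + m$ ($n{\left(r,m \right)} = - \frac{5}{3} + \left(\left(-37 + 16\right) + m\right) = - \frac{5}{3} + \left(-21 + m\right) = - \frac{68}{3} + m$)
$W = \frac{1}{42640} \approx 2.3452 \cdot 10^{-5}$
$n{\left(115,48 \right)} - W = \left(- \frac{68}{3} + 48\right) - \frac{1}{42640} = \frac{76}{3} - \frac{1}{42640} = \frac{3240637}{127920}$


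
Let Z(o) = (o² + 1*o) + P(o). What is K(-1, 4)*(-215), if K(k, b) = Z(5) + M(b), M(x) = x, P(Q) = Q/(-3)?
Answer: -20855/3 ≈ -6951.7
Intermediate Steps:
P(Q) = -Q/3 (P(Q) = Q*(-⅓) = -Q/3)
Z(o) = o² + 2*o/3 (Z(o) = (o² + 1*o) - o/3 = (o² + o) - o/3 = (o + o²) - o/3 = o² + 2*o/3)
K(k, b) = 85/3 + b (K(k, b) = (⅓)*5*(2 + 3*5) + b = (⅓)*5*(2 + 15) + b = (⅓)*5*17 + b = 85/3 + b)
K(-1, 4)*(-215) = (85/3 + 4)*(-215) = (97/3)*(-215) = -20855/3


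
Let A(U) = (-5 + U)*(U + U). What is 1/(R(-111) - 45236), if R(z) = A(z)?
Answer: -1/19484 ≈ -5.1324e-5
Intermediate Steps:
A(U) = 2*U*(-5 + U) (A(U) = (-5 + U)*(2*U) = 2*U*(-5 + U))
R(z) = 2*z*(-5 + z)
1/(R(-111) - 45236) = 1/(2*(-111)*(-5 - 111) - 45236) = 1/(2*(-111)*(-116) - 45236) = 1/(25752 - 45236) = 1/(-19484) = -1/19484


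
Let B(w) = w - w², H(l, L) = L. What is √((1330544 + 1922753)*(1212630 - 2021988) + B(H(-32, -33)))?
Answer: 44*I*√1360062993 ≈ 1.6227e+6*I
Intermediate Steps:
√((1330544 + 1922753)*(1212630 - 2021988) + B(H(-32, -33))) = √((1330544 + 1922753)*(1212630 - 2021988) - 33*(1 - 1*(-33))) = √(3253297*(-809358) - 33*(1 + 33)) = √(-2633081953326 - 33*34) = √(-2633081953326 - 1122) = √(-2633081954448) = 44*I*√1360062993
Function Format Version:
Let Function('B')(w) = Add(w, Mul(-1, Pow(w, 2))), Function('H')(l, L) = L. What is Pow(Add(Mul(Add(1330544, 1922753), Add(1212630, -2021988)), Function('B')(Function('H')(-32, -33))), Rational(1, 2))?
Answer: Mul(44, I, Pow(1360062993, Rational(1, 2))) ≈ Mul(1.6227e+6, I)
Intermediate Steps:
Pow(Add(Mul(Add(1330544, 1922753), Add(1212630, -2021988)), Function('B')(Function('H')(-32, -33))), Rational(1, 2)) = Pow(Add(Mul(Add(1330544, 1922753), Add(1212630, -2021988)), Mul(-33, Add(1, Mul(-1, -33)))), Rational(1, 2)) = Pow(Add(Mul(3253297, -809358), Mul(-33, Add(1, 33))), Rational(1, 2)) = Pow(Add(-2633081953326, Mul(-33, 34)), Rational(1, 2)) = Pow(Add(-2633081953326, -1122), Rational(1, 2)) = Pow(-2633081954448, Rational(1, 2)) = Mul(44, I, Pow(1360062993, Rational(1, 2)))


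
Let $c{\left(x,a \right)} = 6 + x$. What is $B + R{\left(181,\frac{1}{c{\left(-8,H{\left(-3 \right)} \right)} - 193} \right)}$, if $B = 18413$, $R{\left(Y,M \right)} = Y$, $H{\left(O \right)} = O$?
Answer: $18594$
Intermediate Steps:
$B + R{\left(181,\frac{1}{c{\left(-8,H{\left(-3 \right)} \right)} - 193} \right)} = 18413 + 181 = 18594$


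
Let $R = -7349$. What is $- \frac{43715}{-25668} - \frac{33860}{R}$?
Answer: $\frac{1190380015}{188634132} \approx 6.3105$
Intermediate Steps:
$- \frac{43715}{-25668} - \frac{33860}{R} = - \frac{43715}{-25668} - \frac{33860}{-7349} = \left(-43715\right) \left(- \frac{1}{25668}\right) - - \frac{33860}{7349} = \frac{43715}{25668} + \frac{33860}{7349} = \frac{1190380015}{188634132}$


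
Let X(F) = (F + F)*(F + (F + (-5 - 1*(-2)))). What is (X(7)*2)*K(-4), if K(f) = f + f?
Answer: -2464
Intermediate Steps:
K(f) = 2*f
X(F) = 2*F*(-3 + 2*F) (X(F) = (2*F)*(F + (F + (-5 + 2))) = (2*F)*(F + (F - 3)) = (2*F)*(F + (-3 + F)) = (2*F)*(-3 + 2*F) = 2*F*(-3 + 2*F))
(X(7)*2)*K(-4) = ((2*7*(-3 + 2*7))*2)*(2*(-4)) = ((2*7*(-3 + 14))*2)*(-8) = ((2*7*11)*2)*(-8) = (154*2)*(-8) = 308*(-8) = -2464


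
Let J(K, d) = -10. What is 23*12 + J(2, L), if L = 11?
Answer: 266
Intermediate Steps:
23*12 + J(2, L) = 23*12 - 10 = 276 - 10 = 266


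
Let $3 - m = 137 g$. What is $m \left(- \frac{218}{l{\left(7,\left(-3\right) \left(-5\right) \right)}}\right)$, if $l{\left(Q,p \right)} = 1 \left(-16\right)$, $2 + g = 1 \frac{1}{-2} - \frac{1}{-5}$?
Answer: $\frac{346729}{80} \approx 4334.1$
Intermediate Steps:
$g = - \frac{23}{10}$ ($g = -2 + \left(1 \frac{1}{-2} - \frac{1}{-5}\right) = -2 + \left(1 \left(- \frac{1}{2}\right) - - \frac{1}{5}\right) = -2 + \left(- \frac{1}{2} + \frac{1}{5}\right) = -2 - \frac{3}{10} = - \frac{23}{10} \approx -2.3$)
$m = \frac{3181}{10}$ ($m = 3 - 137 \left(- \frac{23}{10}\right) = 3 - - \frac{3151}{10} = 3 + \frac{3151}{10} = \frac{3181}{10} \approx 318.1$)
$l{\left(Q,p \right)} = -16$
$m \left(- \frac{218}{l{\left(7,\left(-3\right) \left(-5\right) \right)}}\right) = \frac{3181 \left(- \frac{218}{-16}\right)}{10} = \frac{3181 \left(\left(-218\right) \left(- \frac{1}{16}\right)\right)}{10} = \frac{3181}{10} \cdot \frac{109}{8} = \frac{346729}{80}$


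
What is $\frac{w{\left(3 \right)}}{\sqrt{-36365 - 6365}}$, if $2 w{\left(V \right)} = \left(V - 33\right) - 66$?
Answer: $\frac{24 i \sqrt{42730}}{21365} \approx 0.23221 i$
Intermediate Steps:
$w{\left(V \right)} = - \frac{99}{2} + \frac{V}{2}$ ($w{\left(V \right)} = \frac{\left(V - 33\right) - 66}{2} = \frac{\left(-33 + V\right) - 66}{2} = \frac{-99 + V}{2} = - \frac{99}{2} + \frac{V}{2}$)
$\frac{w{\left(3 \right)}}{\sqrt{-36365 - 6365}} = \frac{- \frac{99}{2} + \frac{1}{2} \cdot 3}{\sqrt{-36365 - 6365}} = \frac{- \frac{99}{2} + \frac{3}{2}}{\sqrt{-42730}} = - \frac{48}{i \sqrt{42730}} = - 48 \left(- \frac{i \sqrt{42730}}{42730}\right) = \frac{24 i \sqrt{42730}}{21365}$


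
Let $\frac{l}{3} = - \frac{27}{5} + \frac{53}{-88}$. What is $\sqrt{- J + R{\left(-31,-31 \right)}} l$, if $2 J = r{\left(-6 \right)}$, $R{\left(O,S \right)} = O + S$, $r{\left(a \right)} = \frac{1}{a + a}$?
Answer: $- \frac{2641 i \sqrt{8922}}{1760} \approx - 141.74 i$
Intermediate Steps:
$r{\left(a \right)} = \frac{1}{2 a}$
$J = - \frac{1}{24}$ ($J = \frac{\frac{1}{2} \frac{1}{-6}}{2} = \frac{\frac{1}{2} \left(- \frac{1}{6}\right)}{2} = \frac{1}{2} \left(- \frac{1}{12}\right) = - \frac{1}{24} \approx -0.041667$)
$l = - \frac{7923}{440}$ ($l = 3 \left(- \frac{27}{5} + \frac{53}{-88}\right) = 3 \left(\left(-27\right) \frac{1}{5} + 53 \left(- \frac{1}{88}\right)\right) = 3 \left(- \frac{27}{5} - \frac{53}{88}\right) = 3 \left(- \frac{2641}{440}\right) = - \frac{7923}{440} \approx -18.007$)
$\sqrt{- J + R{\left(-31,-31 \right)}} l = \sqrt{\left(-1\right) \left(- \frac{1}{24}\right) - 62} \left(- \frac{7923}{440}\right) = \sqrt{\frac{1}{24} - 62} \left(- \frac{7923}{440}\right) = \sqrt{- \frac{1487}{24}} \left(- \frac{7923}{440}\right) = \frac{i \sqrt{8922}}{12} \left(- \frac{7923}{440}\right) = - \frac{2641 i \sqrt{8922}}{1760}$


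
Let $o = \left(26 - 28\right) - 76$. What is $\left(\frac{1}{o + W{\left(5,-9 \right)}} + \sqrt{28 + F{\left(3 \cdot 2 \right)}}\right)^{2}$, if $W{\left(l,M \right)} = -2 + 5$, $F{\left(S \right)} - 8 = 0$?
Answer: $\frac{201601}{5625} \approx 35.84$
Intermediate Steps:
$F{\left(S \right)} = 8$ ($F{\left(S \right)} = 8 + 0 = 8$)
$W{\left(l,M \right)} = 3$
$o = -78$ ($o = \left(26 - 28\right) - 76 = -2 - 76 = -78$)
$\left(\frac{1}{o + W{\left(5,-9 \right)}} + \sqrt{28 + F{\left(3 \cdot 2 \right)}}\right)^{2} = \left(\frac{1}{-78 + 3} + \sqrt{28 + 8}\right)^{2} = \left(\frac{1}{-75} + \sqrt{36}\right)^{2} = \left(- \frac{1}{75} + 6\right)^{2} = \left(\frac{449}{75}\right)^{2} = \frac{201601}{5625}$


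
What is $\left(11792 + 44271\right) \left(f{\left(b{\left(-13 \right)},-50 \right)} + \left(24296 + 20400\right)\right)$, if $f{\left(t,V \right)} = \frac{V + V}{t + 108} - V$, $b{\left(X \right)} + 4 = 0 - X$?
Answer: $\frac{293500008466}{117} \approx 2.5085 \cdot 10^{9}$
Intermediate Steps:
$b{\left(X \right)} = -4 - X$ ($b{\left(X \right)} = -4 + \left(0 - X\right) = -4 - X$)
$f{\left(t,V \right)} = - V + \frac{2 V}{108 + t}$ ($f{\left(t,V \right)} = \frac{2 V}{108 + t} - V = - V + \frac{2 V}{108 + t}$)
$\left(11792 + 44271\right) \left(f{\left(b{\left(-13 \right)},-50 \right)} + \left(24296 + 20400\right)\right) = \left(11792 + 44271\right) \left(\left(-1\right) \left(-50\right) \frac{1}{108 - -9} \left(106 - -9\right) + \left(24296 + 20400\right)\right) = 56063 \left(\left(-1\right) \left(-50\right) \frac{1}{108 + \left(-4 + 13\right)} \left(106 + \left(-4 + 13\right)\right) + 44696\right) = 56063 \left(\left(-1\right) \left(-50\right) \frac{1}{108 + 9} \left(106 + 9\right) + 44696\right) = 56063 \left(\left(-1\right) \left(-50\right) \frac{1}{117} \cdot 115 + 44696\right) = 56063 \left(\frac{5750}{117} + 44696\right) = 56063 \cdot \frac{5235182}{117} = \frac{293500008466}{117}$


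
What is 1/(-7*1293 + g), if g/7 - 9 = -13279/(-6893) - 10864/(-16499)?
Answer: -16246801/145732271615 ≈ -0.00011148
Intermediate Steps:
g = 1317524236/16246801 (g = 63 + 7*(-13279/(-6893) - 10864/(-16499)) = 63 + 7*(-13279*(-1/6893) - 10864*(-1/16499)) = 63 + 7*(13279/6893 + 1552/2357) = 63 + 7*(41996539/16246801) = 63 + 293975773/16246801 = 1317524236/16246801 ≈ 81.094)
1/(-7*1293 + g) = 1/(-7*1293 + 1317524236/16246801) = 1/(-9051 + 1317524236/16246801) = 1/(-145732271615/16246801) = -16246801/145732271615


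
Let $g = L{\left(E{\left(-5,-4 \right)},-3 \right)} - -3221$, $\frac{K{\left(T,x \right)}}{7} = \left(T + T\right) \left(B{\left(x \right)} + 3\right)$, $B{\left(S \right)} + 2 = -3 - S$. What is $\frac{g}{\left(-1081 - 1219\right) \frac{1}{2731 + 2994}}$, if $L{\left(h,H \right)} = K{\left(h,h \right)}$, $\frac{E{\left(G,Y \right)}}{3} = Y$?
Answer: $- \frac{15343}{4} \approx -3835.8$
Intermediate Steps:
$B{\left(S \right)} = -5 - S$ ($B{\left(S \right)} = -2 - \left(3 + S\right) = -5 - S$)
$E{\left(G,Y \right)} = 3 Y$
$K{\left(T,x \right)} = 14 T \left(-2 - x\right)$ ($K{\left(T,x \right)} = 7 \left(T + T\right) \left(\left(-5 - x\right) + 3\right) = 7 \cdot 2 T \left(-2 - x\right) = 14 T \left(-2 - x\right)$)
$L{\left(h,H \right)} = - 14 h \left(2 + h\right)$
$g = 1541$ ($g = - 14 \cdot 3 \left(-4\right) \left(2 + 3 \left(-4\right)\right) - -3221 = \left(-14\right) \left(-12\right) \left(2 - 12\right) + 3221 = \left(-14\right) \left(-12\right) \left(-10\right) + 3221 = -1680 + 3221 = 1541$)
$\frac{g}{\left(-1081 - 1219\right) \frac{1}{2731 + 2994}} = \frac{1541}{\left(-1081 - 1219\right) \frac{1}{2731 + 2994}} = \frac{1541}{\left(-2300\right) \frac{1}{5725}} = \frac{1541}{- \frac{92}{229}} = 1541 \left(- \frac{229}{92}\right) = - \frac{15343}{4}$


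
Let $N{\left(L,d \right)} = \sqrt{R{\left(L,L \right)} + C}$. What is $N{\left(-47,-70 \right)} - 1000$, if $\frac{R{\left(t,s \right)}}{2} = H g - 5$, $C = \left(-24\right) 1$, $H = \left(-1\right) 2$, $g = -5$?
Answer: $-1000 + i \sqrt{14} \approx -1000.0 + 3.7417 i$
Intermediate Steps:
$H = -2$
$C = -24$
$R{\left(t,s \right)} = 10$ ($R{\left(t,s \right)} = 2 \left(\left(-2\right) \left(-5\right) - 5\right) = 2 \left(10 - 5\right) = 2 \cdot 5 = 10$)
$N{\left(L,d \right)} = i \sqrt{14}$ ($N{\left(L,d \right)} = \sqrt{10 - 24} = \sqrt{-14} = i \sqrt{14}$)
$N{\left(-47,-70 \right)} - 1000 = i \sqrt{14} - 1000 = -1000 + i \sqrt{14}$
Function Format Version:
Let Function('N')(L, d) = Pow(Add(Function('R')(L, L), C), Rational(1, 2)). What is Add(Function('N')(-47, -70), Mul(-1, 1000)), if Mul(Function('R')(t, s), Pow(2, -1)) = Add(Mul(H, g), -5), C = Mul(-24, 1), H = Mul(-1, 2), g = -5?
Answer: Add(-1000, Mul(I, Pow(14, Rational(1, 2)))) ≈ Add(-1000.0, Mul(3.7417, I))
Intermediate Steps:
H = -2
C = -24
Function('R')(t, s) = 10 (Function('R')(t, s) = Mul(2, Add(Mul(-2, -5), -5)) = Mul(2, Add(10, -5)) = Mul(2, 5) = 10)
Function('N')(L, d) = Mul(I, Pow(14, Rational(1, 2))) (Function('N')(L, d) = Pow(Add(10, -24), Rational(1, 2)) = Pow(-14, Rational(1, 2)) = Mul(I, Pow(14, Rational(1, 2))))
Add(Function('N')(-47, -70), Mul(-1, 1000)) = Add(Mul(I, Pow(14, Rational(1, 2))), Mul(-1, 1000)) = Add(Mul(I, Pow(14, Rational(1, 2))), -1000) = Add(-1000, Mul(I, Pow(14, Rational(1, 2))))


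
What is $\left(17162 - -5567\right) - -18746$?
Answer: $41475$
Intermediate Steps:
$\left(17162 - -5567\right) - -18746 = \left(17162 + 5567\right) + 18746 = 22729 + 18746 = 41475$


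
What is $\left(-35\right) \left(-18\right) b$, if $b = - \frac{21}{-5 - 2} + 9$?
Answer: $7560$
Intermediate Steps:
$b = 12$ ($b = - \frac{21}{-7} + 9 = \left(-21\right) \left(- \frac{1}{7}\right) + 9 = 3 + 9 = 12$)
$\left(-35\right) \left(-18\right) b = \left(-35\right) \left(-18\right) 12 = 630 \cdot 12 = 7560$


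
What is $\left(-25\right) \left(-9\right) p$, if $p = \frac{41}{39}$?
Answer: $\frac{3075}{13} \approx 236.54$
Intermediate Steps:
$p = \frac{41}{39}$ ($p = 41 \cdot \frac{1}{39} = \frac{41}{39} \approx 1.0513$)
$\left(-25\right) \left(-9\right) p = \left(-25\right) \left(-9\right) \frac{41}{39} = 225 \cdot \frac{41}{39} = \frac{3075}{13}$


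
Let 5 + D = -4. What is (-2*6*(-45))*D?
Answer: -4860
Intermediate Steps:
D = -9 (D = -5 - 4 = -9)
(-2*6*(-45))*D = (-2*6*(-45))*(-9) = -12*(-45)*(-9) = 540*(-9) = -4860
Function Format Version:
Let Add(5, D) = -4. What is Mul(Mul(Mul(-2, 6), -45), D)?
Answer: -4860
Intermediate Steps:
D = -9 (D = Add(-5, -4) = -9)
Mul(Mul(Mul(-2, 6), -45), D) = Mul(Mul(Mul(-2, 6), -45), -9) = Mul(Mul(-12, -45), -9) = Mul(540, -9) = -4860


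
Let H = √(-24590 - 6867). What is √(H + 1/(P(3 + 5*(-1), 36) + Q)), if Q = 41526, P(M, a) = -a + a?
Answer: √(4614 + 191600964*I*√31457)/13842 ≈ 9.417 + 9.417*I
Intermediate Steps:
P(M, a) = 0
H = I*√31457 (H = √(-31457) = I*√31457 ≈ 177.36*I)
√(H + 1/(P(3 + 5*(-1), 36) + Q)) = √(I*√31457 + 1/(0 + 41526)) = √(I*√31457 + 1/41526) = √(1/41526 + I*√31457)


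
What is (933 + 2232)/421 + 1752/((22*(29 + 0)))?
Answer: 1378431/134299 ≈ 10.264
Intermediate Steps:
(933 + 2232)/421 + 1752/((22*(29 + 0))) = 3165*(1/421) + 1752/((22*29)) = 3165/421 + 1752/638 = 3165/421 + 1752*(1/638) = 3165/421 + 876/319 = 1378431/134299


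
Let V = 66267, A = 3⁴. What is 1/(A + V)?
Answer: 1/66348 ≈ 1.5072e-5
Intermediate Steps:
A = 81
1/(A + V) = 1/(81 + 66267) = 1/66348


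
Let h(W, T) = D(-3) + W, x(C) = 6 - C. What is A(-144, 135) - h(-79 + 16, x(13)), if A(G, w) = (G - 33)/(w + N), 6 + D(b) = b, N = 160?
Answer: 357/5 ≈ 71.400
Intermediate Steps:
D(b) = -6 + b
A(G, w) = (-33 + G)/(160 + w) (A(G, w) = (G - 33)/(w + 160) = (-33 + G)/(160 + w))
h(W, T) = -9 + W (h(W, T) = (-6 - 3) + W = -9 + W)
A(-144, 135) - h(-79 + 16, x(13)) = (-33 - 144)/(160 + 135) - (-9 + (-79 + 16)) = -177/295 - (-9 - 63) = (1/295)*(-177) - 1*(-72) = -⅗ + 72 = 357/5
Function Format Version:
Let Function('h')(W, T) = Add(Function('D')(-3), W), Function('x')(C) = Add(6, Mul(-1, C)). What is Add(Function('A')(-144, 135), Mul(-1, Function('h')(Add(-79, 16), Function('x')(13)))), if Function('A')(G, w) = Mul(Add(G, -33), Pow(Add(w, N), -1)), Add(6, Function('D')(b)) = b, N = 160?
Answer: Rational(357, 5) ≈ 71.400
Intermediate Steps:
Function('D')(b) = Add(-6, b)
Function('A')(G, w) = Mul(Pow(Add(160, w), -1), Add(-33, G)) (Function('A')(G, w) = Mul(Add(G, -33), Pow(Add(w, 160), -1)) = Mul(Add(-33, G), Pow(Add(160, w), -1)) = Mul(Pow(Add(160, w), -1), Add(-33, G)))
Function('h')(W, T) = Add(-9, W) (Function('h')(W, T) = Add(Add(-6, -3), W) = Add(-9, W))
Add(Function('A')(-144, 135), Mul(-1, Function('h')(Add(-79, 16), Function('x')(13)))) = Add(Mul(Pow(Add(160, 135), -1), Add(-33, -144)), Mul(-1, Add(-9, Add(-79, 16)))) = Add(Mul(Pow(295, -1), -177), Mul(-1, Add(-9, -63))) = Add(Mul(Rational(1, 295), -177), Mul(-1, -72)) = Add(Rational(-3, 5), 72) = Rational(357, 5)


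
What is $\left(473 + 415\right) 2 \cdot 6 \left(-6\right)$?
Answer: $-63936$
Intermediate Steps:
$\left(473 + 415\right) 2 \cdot 6 \left(-6\right) = 888 \cdot 12 \left(-6\right) = 888 \left(-72\right) = -63936$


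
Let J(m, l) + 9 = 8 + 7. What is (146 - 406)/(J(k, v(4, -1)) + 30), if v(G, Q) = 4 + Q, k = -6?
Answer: -65/9 ≈ -7.2222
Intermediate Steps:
J(m, l) = 6 (J(m, l) = -9 + (8 + 7) = -9 + 15 = 6)
(146 - 406)/(J(k, v(4, -1)) + 30) = (146 - 406)/(6 + 30) = -260/36 = -260*1/36 = -65/9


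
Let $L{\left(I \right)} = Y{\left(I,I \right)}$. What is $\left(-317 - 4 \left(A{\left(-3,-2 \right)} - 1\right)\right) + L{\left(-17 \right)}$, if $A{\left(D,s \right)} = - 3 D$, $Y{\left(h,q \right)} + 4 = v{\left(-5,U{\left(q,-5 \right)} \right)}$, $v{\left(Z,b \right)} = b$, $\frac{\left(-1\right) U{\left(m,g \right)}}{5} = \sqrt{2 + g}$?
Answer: $-353 - 5 i \sqrt{3} \approx -353.0 - 8.6602 i$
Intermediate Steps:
$U{\left(m,g \right)} = - 5 \sqrt{2 + g}$
$Y{\left(h,q \right)} = -4 - 5 i \sqrt{3}$ ($Y{\left(h,q \right)} = -4 - 5 \sqrt{2 - 5} = -4 - 5 \sqrt{-3} = -4 - 5 i \sqrt{3}$)
$L{\left(I \right)} = -4 - 5 i \sqrt{3}$
$\left(-317 - 4 \left(A{\left(-3,-2 \right)} - 1\right)\right) + L{\left(-17 \right)} = \left(-317 - 4 \left(\left(-3\right) \left(-3\right) - 1\right)\right) - \left(4 + 5 i \sqrt{3}\right) = \left(-317 - 4 \left(9 - 1\right)\right) - \left(4 + 5 i \sqrt{3}\right) = \left(-317 - 32\right) - \left(4 + 5 i \sqrt{3}\right) = -349 - \left(4 + 5 i \sqrt{3}\right) = -353 - 5 i \sqrt{3}$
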